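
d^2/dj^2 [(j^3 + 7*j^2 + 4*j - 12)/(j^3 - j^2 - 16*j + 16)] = 8*(2*j^3 + 21*j^2 + 96*j + 112)/(j^6 - 48*j^4 + 768*j^2 - 4096)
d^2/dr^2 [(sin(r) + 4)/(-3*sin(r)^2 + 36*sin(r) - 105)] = (9*sin(r)^5 + 28*sin(r)^4 + 412*sin(r)^2 + 3131*sin(r) + 183*sin(3*r)/2 - sin(5*r)/2 - 1712)/(3*(sin(r) - 7)^3*(sin(r) - 5)^3)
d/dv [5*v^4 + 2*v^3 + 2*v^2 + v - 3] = 20*v^3 + 6*v^2 + 4*v + 1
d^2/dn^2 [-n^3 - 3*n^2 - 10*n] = -6*n - 6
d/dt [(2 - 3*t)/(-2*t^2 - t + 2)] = (6*t^2 + 3*t - (3*t - 2)*(4*t + 1) - 6)/(2*t^2 + t - 2)^2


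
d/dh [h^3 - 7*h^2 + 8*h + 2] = 3*h^2 - 14*h + 8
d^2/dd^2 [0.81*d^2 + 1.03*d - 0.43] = 1.62000000000000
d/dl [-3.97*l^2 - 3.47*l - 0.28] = -7.94*l - 3.47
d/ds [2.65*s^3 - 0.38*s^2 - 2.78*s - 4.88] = 7.95*s^2 - 0.76*s - 2.78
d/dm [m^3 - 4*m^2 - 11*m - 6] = 3*m^2 - 8*m - 11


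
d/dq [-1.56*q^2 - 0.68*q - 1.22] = -3.12*q - 0.68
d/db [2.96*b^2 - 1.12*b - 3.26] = 5.92*b - 1.12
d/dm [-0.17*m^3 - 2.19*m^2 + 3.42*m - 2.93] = -0.51*m^2 - 4.38*m + 3.42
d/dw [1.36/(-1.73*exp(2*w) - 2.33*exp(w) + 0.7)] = (4.7056*exp(w) + 3.1688)*exp(w)/(1.73*exp(2*w) + 2.33*exp(w) - 0.7)^2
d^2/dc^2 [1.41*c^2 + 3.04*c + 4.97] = 2.82000000000000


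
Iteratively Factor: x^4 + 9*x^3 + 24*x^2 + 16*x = (x)*(x^3 + 9*x^2 + 24*x + 16) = x*(x + 4)*(x^2 + 5*x + 4) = x*(x + 4)^2*(x + 1)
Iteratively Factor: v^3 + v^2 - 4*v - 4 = (v + 2)*(v^2 - v - 2) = (v + 1)*(v + 2)*(v - 2)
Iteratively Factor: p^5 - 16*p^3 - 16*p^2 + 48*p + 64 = (p - 4)*(p^4 + 4*p^3 - 16*p - 16) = (p - 4)*(p + 2)*(p^3 + 2*p^2 - 4*p - 8) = (p - 4)*(p + 2)^2*(p^2 - 4) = (p - 4)*(p + 2)^3*(p - 2)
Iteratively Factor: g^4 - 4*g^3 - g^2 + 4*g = (g + 1)*(g^3 - 5*g^2 + 4*g) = g*(g + 1)*(g^2 - 5*g + 4) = g*(g - 4)*(g + 1)*(g - 1)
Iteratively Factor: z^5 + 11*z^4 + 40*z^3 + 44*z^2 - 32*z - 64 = (z + 4)*(z^4 + 7*z^3 + 12*z^2 - 4*z - 16) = (z + 2)*(z + 4)*(z^3 + 5*z^2 + 2*z - 8) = (z + 2)^2*(z + 4)*(z^2 + 3*z - 4) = (z - 1)*(z + 2)^2*(z + 4)*(z + 4)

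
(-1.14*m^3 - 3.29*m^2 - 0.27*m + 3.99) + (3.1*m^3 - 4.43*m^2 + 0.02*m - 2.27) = 1.96*m^3 - 7.72*m^2 - 0.25*m + 1.72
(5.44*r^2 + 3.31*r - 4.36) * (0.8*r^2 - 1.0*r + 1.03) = 4.352*r^4 - 2.792*r^3 - 1.1948*r^2 + 7.7693*r - 4.4908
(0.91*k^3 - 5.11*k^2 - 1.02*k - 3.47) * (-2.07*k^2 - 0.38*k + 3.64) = -1.8837*k^5 + 10.2319*k^4 + 7.3656*k^3 - 11.0299*k^2 - 2.3942*k - 12.6308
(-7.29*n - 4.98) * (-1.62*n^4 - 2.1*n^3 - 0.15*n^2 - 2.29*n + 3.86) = 11.8098*n^5 + 23.3766*n^4 + 11.5515*n^3 + 17.4411*n^2 - 16.7352*n - 19.2228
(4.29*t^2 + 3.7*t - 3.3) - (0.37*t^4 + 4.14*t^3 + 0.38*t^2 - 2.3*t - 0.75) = -0.37*t^4 - 4.14*t^3 + 3.91*t^2 + 6.0*t - 2.55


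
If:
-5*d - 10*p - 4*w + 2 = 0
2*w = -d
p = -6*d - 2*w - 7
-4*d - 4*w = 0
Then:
No Solution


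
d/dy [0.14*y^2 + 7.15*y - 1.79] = 0.28*y + 7.15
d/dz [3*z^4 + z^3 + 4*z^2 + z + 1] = 12*z^3 + 3*z^2 + 8*z + 1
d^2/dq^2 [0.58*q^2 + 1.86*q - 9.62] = 1.16000000000000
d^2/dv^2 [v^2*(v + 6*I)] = 6*v + 12*I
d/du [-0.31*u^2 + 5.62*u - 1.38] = 5.62 - 0.62*u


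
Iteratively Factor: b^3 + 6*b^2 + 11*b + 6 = (b + 1)*(b^2 + 5*b + 6) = (b + 1)*(b + 2)*(b + 3)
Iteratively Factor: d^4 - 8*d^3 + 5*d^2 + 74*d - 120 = (d - 5)*(d^3 - 3*d^2 - 10*d + 24) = (d - 5)*(d + 3)*(d^2 - 6*d + 8) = (d - 5)*(d - 2)*(d + 3)*(d - 4)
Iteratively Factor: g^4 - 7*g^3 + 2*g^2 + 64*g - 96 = (g - 4)*(g^3 - 3*g^2 - 10*g + 24) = (g - 4)^2*(g^2 + g - 6) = (g - 4)^2*(g - 2)*(g + 3)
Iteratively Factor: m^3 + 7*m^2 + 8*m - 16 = (m - 1)*(m^2 + 8*m + 16) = (m - 1)*(m + 4)*(m + 4)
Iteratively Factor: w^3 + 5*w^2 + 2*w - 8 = (w - 1)*(w^2 + 6*w + 8) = (w - 1)*(w + 4)*(w + 2)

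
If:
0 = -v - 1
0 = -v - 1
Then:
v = -1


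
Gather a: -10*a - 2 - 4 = -10*a - 6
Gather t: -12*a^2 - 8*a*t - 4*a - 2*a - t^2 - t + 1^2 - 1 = -12*a^2 - 6*a - t^2 + t*(-8*a - 1)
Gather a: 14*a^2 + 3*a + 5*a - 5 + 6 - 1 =14*a^2 + 8*a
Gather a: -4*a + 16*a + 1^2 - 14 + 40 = 12*a + 27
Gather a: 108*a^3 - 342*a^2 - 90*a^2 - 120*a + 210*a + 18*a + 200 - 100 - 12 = 108*a^3 - 432*a^2 + 108*a + 88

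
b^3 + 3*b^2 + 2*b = b*(b + 1)*(b + 2)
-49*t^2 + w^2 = (-7*t + w)*(7*t + w)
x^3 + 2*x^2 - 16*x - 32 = (x - 4)*(x + 2)*(x + 4)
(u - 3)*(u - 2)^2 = u^3 - 7*u^2 + 16*u - 12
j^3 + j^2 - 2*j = j*(j - 1)*(j + 2)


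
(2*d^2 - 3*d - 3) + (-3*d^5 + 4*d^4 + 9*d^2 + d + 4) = -3*d^5 + 4*d^4 + 11*d^2 - 2*d + 1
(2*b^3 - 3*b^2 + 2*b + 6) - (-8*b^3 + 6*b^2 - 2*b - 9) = 10*b^3 - 9*b^2 + 4*b + 15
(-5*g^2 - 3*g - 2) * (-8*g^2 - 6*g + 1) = 40*g^4 + 54*g^3 + 29*g^2 + 9*g - 2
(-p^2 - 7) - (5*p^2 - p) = -6*p^2 + p - 7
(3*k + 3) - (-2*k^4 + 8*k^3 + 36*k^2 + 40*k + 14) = 2*k^4 - 8*k^3 - 36*k^2 - 37*k - 11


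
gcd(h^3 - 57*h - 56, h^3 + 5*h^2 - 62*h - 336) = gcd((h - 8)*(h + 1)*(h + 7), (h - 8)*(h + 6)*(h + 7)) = h^2 - h - 56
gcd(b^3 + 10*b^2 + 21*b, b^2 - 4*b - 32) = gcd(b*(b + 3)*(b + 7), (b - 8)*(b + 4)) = 1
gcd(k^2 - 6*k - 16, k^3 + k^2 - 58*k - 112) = k^2 - 6*k - 16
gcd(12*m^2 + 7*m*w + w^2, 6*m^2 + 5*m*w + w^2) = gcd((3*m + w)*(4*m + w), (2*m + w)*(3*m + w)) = 3*m + w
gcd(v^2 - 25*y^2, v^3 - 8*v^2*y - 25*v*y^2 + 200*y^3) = -v^2 + 25*y^2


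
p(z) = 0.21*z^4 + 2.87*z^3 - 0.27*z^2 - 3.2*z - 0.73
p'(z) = 0.84*z^3 + 8.61*z^2 - 0.54*z - 3.2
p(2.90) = 72.57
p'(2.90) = 88.13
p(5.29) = 564.10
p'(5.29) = 359.24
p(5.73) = 738.39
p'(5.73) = 434.43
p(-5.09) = -228.95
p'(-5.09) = 111.84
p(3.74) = 174.75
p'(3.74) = 159.16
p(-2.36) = -25.89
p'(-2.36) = 34.99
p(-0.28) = 0.08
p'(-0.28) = -2.39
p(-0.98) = -0.36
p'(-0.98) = 4.81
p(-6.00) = -339.01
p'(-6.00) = 128.56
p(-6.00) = -339.01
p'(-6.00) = 128.56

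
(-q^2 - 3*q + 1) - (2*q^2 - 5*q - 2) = -3*q^2 + 2*q + 3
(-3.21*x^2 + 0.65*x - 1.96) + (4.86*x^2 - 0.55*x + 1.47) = 1.65*x^2 + 0.1*x - 0.49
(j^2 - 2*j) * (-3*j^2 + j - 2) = -3*j^4 + 7*j^3 - 4*j^2 + 4*j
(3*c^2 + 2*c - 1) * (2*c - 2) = 6*c^3 - 2*c^2 - 6*c + 2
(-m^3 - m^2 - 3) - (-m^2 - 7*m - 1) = -m^3 + 7*m - 2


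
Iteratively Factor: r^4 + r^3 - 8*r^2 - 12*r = (r)*(r^3 + r^2 - 8*r - 12) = r*(r + 2)*(r^2 - r - 6) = r*(r + 2)^2*(r - 3)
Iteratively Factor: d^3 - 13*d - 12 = (d + 3)*(d^2 - 3*d - 4) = (d + 1)*(d + 3)*(d - 4)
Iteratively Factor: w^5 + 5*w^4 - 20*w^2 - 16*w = (w)*(w^4 + 5*w^3 - 20*w - 16) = w*(w + 2)*(w^3 + 3*w^2 - 6*w - 8) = w*(w + 2)*(w + 4)*(w^2 - w - 2) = w*(w - 2)*(w + 2)*(w + 4)*(w + 1)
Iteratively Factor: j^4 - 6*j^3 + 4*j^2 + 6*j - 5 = (j - 1)*(j^3 - 5*j^2 - j + 5) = (j - 5)*(j - 1)*(j^2 - 1) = (j - 5)*(j - 1)^2*(j + 1)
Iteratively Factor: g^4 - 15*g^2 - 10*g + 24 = (g + 2)*(g^3 - 2*g^2 - 11*g + 12) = (g + 2)*(g + 3)*(g^2 - 5*g + 4) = (g - 1)*(g + 2)*(g + 3)*(g - 4)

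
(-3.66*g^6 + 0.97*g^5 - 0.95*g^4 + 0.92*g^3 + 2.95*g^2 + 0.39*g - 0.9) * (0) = 0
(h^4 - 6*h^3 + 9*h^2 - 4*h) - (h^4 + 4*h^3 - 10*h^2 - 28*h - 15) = -10*h^3 + 19*h^2 + 24*h + 15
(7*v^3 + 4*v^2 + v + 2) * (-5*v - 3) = -35*v^4 - 41*v^3 - 17*v^2 - 13*v - 6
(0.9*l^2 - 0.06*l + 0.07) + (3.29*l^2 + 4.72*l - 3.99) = 4.19*l^2 + 4.66*l - 3.92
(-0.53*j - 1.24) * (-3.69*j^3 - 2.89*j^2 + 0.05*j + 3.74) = 1.9557*j^4 + 6.1073*j^3 + 3.5571*j^2 - 2.0442*j - 4.6376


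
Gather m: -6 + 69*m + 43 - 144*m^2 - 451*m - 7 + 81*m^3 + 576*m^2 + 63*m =81*m^3 + 432*m^2 - 319*m + 30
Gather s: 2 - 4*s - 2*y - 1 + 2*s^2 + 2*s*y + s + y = 2*s^2 + s*(2*y - 3) - y + 1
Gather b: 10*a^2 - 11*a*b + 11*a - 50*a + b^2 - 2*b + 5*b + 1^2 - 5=10*a^2 - 39*a + b^2 + b*(3 - 11*a) - 4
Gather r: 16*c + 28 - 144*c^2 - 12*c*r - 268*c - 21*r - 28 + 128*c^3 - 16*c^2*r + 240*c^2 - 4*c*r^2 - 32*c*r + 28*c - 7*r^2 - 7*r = 128*c^3 + 96*c^2 - 224*c + r^2*(-4*c - 7) + r*(-16*c^2 - 44*c - 28)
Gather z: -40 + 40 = 0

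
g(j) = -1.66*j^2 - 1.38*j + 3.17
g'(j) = -3.32*j - 1.38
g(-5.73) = -43.43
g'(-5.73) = 17.64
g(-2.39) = -3.01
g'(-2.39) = 6.55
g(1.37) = -1.84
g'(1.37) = -5.93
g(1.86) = -5.14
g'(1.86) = -7.56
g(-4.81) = -28.60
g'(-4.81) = 14.59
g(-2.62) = -4.61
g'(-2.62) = 7.32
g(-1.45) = 1.68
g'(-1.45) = 3.43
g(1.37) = -1.84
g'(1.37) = -5.93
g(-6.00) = -48.31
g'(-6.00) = 18.54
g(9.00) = -143.71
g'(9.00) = -31.26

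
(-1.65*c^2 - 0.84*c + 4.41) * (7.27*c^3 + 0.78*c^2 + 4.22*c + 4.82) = -11.9955*c^5 - 7.3938*c^4 + 24.4425*c^3 - 8.058*c^2 + 14.5614*c + 21.2562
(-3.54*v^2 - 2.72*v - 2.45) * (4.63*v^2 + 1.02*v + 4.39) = -16.3902*v^4 - 16.2044*v^3 - 29.6585*v^2 - 14.4398*v - 10.7555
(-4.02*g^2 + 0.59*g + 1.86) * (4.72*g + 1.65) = -18.9744*g^3 - 3.8482*g^2 + 9.7527*g + 3.069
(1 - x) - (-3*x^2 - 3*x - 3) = 3*x^2 + 2*x + 4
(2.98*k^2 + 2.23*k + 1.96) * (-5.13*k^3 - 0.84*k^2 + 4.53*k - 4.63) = -15.2874*k^5 - 13.9431*k^4 + 1.5714*k^3 - 5.3419*k^2 - 1.4461*k - 9.0748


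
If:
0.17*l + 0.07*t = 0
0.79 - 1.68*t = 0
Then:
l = -0.19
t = 0.47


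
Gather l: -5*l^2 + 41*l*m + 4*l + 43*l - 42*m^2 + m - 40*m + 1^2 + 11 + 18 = -5*l^2 + l*(41*m + 47) - 42*m^2 - 39*m + 30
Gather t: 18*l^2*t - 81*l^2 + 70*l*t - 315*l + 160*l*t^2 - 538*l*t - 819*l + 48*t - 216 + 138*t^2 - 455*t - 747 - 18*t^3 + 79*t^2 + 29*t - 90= -81*l^2 - 1134*l - 18*t^3 + t^2*(160*l + 217) + t*(18*l^2 - 468*l - 378) - 1053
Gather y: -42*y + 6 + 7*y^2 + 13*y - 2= 7*y^2 - 29*y + 4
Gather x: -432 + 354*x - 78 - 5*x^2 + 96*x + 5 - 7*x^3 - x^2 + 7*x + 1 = -7*x^3 - 6*x^2 + 457*x - 504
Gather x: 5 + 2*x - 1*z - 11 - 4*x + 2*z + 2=-2*x + z - 4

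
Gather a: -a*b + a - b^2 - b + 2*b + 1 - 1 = a*(1 - b) - b^2 + b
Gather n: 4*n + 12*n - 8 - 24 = 16*n - 32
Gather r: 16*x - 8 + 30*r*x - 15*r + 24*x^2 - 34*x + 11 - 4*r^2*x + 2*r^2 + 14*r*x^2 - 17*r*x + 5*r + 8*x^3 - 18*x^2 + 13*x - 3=r^2*(2 - 4*x) + r*(14*x^2 + 13*x - 10) + 8*x^3 + 6*x^2 - 5*x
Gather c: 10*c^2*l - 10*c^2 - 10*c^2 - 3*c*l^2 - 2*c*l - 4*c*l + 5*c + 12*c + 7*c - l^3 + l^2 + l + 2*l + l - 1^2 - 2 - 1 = c^2*(10*l - 20) + c*(-3*l^2 - 6*l + 24) - l^3 + l^2 + 4*l - 4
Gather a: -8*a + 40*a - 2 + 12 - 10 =32*a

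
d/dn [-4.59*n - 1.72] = -4.59000000000000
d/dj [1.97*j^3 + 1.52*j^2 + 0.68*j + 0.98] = 5.91*j^2 + 3.04*j + 0.68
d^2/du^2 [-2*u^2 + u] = -4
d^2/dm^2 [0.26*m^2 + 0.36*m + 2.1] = 0.520000000000000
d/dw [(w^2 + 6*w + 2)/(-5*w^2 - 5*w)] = (5*w^2 + 4*w + 2)/(5*w^2*(w^2 + 2*w + 1))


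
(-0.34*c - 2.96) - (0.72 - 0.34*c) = -3.68000000000000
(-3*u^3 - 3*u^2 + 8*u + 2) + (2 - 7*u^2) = -3*u^3 - 10*u^2 + 8*u + 4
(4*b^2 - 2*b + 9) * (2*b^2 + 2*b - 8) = 8*b^4 + 4*b^3 - 18*b^2 + 34*b - 72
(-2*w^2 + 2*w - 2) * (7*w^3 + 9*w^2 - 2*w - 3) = -14*w^5 - 4*w^4 + 8*w^3 - 16*w^2 - 2*w + 6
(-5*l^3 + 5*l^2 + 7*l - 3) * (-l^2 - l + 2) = 5*l^5 - 22*l^3 + 6*l^2 + 17*l - 6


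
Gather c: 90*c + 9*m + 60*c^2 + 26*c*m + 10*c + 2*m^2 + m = 60*c^2 + c*(26*m + 100) + 2*m^2 + 10*m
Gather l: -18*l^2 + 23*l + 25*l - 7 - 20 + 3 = -18*l^2 + 48*l - 24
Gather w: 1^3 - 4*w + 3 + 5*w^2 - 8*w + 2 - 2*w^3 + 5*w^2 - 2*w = -2*w^3 + 10*w^2 - 14*w + 6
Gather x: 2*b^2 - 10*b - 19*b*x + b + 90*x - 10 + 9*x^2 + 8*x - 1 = 2*b^2 - 9*b + 9*x^2 + x*(98 - 19*b) - 11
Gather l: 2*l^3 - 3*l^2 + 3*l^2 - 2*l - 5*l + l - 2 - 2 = 2*l^3 - 6*l - 4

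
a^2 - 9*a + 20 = (a - 5)*(a - 4)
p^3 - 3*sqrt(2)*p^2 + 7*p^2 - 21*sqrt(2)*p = p*(p + 7)*(p - 3*sqrt(2))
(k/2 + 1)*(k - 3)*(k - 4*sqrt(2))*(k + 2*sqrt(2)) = k^4/2 - sqrt(2)*k^3 - k^3/2 - 11*k^2 + sqrt(2)*k^2 + 8*k + 6*sqrt(2)*k + 48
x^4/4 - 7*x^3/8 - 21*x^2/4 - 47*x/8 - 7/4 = (x/4 + 1/2)*(x - 7)*(x + 1/2)*(x + 1)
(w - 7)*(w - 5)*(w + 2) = w^3 - 10*w^2 + 11*w + 70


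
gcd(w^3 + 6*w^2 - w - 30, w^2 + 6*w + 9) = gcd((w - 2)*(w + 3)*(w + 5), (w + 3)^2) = w + 3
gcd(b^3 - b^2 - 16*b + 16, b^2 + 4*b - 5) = b - 1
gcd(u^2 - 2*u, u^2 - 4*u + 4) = u - 2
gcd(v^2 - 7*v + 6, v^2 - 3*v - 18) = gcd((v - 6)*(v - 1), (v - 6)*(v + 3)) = v - 6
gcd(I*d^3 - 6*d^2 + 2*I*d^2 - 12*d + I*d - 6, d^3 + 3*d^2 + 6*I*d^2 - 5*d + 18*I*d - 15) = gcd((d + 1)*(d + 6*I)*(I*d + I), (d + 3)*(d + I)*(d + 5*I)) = 1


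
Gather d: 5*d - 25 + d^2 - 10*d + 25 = d^2 - 5*d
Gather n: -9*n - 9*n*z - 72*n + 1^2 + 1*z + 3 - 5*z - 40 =n*(-9*z - 81) - 4*z - 36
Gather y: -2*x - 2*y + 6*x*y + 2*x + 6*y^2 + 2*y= 6*x*y + 6*y^2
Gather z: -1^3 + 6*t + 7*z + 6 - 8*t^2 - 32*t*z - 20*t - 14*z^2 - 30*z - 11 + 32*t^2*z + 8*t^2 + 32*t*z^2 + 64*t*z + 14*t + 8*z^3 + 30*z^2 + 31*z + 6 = 8*z^3 + z^2*(32*t + 16) + z*(32*t^2 + 32*t + 8)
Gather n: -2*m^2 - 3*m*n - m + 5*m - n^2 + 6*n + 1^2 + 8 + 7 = -2*m^2 + 4*m - n^2 + n*(6 - 3*m) + 16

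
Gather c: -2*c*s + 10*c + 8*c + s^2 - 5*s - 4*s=c*(18 - 2*s) + s^2 - 9*s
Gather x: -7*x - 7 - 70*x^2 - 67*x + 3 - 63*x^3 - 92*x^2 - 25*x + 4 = -63*x^3 - 162*x^2 - 99*x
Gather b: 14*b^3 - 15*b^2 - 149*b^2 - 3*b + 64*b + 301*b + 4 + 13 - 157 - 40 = 14*b^3 - 164*b^2 + 362*b - 180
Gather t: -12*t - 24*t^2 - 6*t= -24*t^2 - 18*t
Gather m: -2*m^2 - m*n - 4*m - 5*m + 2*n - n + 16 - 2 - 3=-2*m^2 + m*(-n - 9) + n + 11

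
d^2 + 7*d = d*(d + 7)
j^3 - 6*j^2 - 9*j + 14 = (j - 7)*(j - 1)*(j + 2)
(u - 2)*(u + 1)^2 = u^3 - 3*u - 2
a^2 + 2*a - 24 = (a - 4)*(a + 6)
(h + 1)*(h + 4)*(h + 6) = h^3 + 11*h^2 + 34*h + 24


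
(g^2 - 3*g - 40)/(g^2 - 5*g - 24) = (g + 5)/(g + 3)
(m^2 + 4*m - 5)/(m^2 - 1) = (m + 5)/(m + 1)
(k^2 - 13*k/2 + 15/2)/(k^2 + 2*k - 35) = (k - 3/2)/(k + 7)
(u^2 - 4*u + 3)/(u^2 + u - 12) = (u - 1)/(u + 4)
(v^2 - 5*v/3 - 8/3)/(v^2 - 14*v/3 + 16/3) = (v + 1)/(v - 2)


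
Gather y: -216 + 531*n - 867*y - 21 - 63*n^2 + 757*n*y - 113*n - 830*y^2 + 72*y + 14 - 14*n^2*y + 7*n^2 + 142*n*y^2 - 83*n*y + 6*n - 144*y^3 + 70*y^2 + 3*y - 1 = -56*n^2 + 424*n - 144*y^3 + y^2*(142*n - 760) + y*(-14*n^2 + 674*n - 792) - 224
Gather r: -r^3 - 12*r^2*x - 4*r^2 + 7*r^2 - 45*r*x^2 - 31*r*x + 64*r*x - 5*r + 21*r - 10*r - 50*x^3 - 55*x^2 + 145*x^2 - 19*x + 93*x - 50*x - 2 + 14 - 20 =-r^3 + r^2*(3 - 12*x) + r*(-45*x^2 + 33*x + 6) - 50*x^3 + 90*x^2 + 24*x - 8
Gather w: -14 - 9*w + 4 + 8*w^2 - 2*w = 8*w^2 - 11*w - 10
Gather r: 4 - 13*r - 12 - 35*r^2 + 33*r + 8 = -35*r^2 + 20*r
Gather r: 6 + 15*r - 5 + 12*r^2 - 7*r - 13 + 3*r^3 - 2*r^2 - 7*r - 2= 3*r^3 + 10*r^2 + r - 14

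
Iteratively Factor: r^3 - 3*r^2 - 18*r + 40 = (r - 5)*(r^2 + 2*r - 8) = (r - 5)*(r + 4)*(r - 2)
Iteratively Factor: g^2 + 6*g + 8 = (g + 4)*(g + 2)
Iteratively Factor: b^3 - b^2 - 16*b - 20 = (b - 5)*(b^2 + 4*b + 4) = (b - 5)*(b + 2)*(b + 2)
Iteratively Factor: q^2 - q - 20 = (q + 4)*(q - 5)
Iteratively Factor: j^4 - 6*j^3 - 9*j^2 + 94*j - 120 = (j + 4)*(j^3 - 10*j^2 + 31*j - 30) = (j - 5)*(j + 4)*(j^2 - 5*j + 6) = (j - 5)*(j - 3)*(j + 4)*(j - 2)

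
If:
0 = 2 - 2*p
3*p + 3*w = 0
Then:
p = 1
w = -1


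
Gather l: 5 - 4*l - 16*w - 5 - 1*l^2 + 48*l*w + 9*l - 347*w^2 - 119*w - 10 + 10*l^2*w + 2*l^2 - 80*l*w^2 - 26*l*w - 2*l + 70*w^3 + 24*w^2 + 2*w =l^2*(10*w + 1) + l*(-80*w^2 + 22*w + 3) + 70*w^3 - 323*w^2 - 133*w - 10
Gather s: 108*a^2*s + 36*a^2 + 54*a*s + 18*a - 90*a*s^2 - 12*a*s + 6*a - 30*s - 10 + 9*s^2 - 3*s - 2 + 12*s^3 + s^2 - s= 36*a^2 + 24*a + 12*s^3 + s^2*(10 - 90*a) + s*(108*a^2 + 42*a - 34) - 12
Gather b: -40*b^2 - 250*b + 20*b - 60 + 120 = -40*b^2 - 230*b + 60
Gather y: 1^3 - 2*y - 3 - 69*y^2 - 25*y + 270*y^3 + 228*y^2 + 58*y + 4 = 270*y^3 + 159*y^2 + 31*y + 2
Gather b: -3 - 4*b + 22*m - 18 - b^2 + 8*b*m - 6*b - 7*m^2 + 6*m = -b^2 + b*(8*m - 10) - 7*m^2 + 28*m - 21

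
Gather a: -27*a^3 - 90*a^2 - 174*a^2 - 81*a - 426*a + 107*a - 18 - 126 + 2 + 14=-27*a^3 - 264*a^2 - 400*a - 128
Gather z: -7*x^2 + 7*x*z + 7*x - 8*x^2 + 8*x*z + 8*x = -15*x^2 + 15*x*z + 15*x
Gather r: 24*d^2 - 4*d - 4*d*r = 24*d^2 - 4*d*r - 4*d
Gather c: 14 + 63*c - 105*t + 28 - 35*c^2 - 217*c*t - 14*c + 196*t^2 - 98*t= -35*c^2 + c*(49 - 217*t) + 196*t^2 - 203*t + 42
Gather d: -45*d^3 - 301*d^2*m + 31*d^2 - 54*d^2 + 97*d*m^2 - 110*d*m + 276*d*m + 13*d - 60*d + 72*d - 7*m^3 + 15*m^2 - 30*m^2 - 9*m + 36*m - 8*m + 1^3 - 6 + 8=-45*d^3 + d^2*(-301*m - 23) + d*(97*m^2 + 166*m + 25) - 7*m^3 - 15*m^2 + 19*m + 3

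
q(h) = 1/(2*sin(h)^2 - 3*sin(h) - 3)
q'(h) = (-4*sin(h)*cos(h) + 3*cos(h))/(2*sin(h)^2 - 3*sin(h) - 3)^2 = (3 - 4*sin(h))*cos(h)/(3*sin(h) + cos(2*h) + 2)^2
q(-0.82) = 3.81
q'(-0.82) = 58.62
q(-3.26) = -0.30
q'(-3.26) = -0.23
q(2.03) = -0.24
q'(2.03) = 0.02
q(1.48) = -0.25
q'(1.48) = -0.01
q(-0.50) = -0.91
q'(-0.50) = 3.55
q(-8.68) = -20.95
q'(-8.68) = -1843.57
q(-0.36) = -0.59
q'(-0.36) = 1.44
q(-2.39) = -52.22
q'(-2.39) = -11418.17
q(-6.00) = -0.27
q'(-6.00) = 0.13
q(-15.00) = -4.92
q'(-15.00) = -102.86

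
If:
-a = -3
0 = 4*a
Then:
No Solution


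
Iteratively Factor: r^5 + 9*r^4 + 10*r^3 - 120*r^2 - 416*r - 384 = (r + 4)*(r^4 + 5*r^3 - 10*r^2 - 80*r - 96) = (r + 4)^2*(r^3 + r^2 - 14*r - 24) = (r + 3)*(r + 4)^2*(r^2 - 2*r - 8) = (r + 2)*(r + 3)*(r + 4)^2*(r - 4)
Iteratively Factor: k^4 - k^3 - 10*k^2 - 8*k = (k)*(k^3 - k^2 - 10*k - 8) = k*(k + 2)*(k^2 - 3*k - 4) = k*(k - 4)*(k + 2)*(k + 1)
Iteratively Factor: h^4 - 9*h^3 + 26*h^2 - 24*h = (h - 2)*(h^3 - 7*h^2 + 12*h) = h*(h - 2)*(h^2 - 7*h + 12) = h*(h - 4)*(h - 2)*(h - 3)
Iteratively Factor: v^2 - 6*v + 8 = (v - 2)*(v - 4)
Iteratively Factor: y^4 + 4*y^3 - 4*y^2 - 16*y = (y)*(y^3 + 4*y^2 - 4*y - 16) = y*(y + 2)*(y^2 + 2*y - 8) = y*(y - 2)*(y + 2)*(y + 4)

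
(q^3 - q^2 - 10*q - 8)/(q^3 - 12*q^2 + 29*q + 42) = (q^2 - 2*q - 8)/(q^2 - 13*q + 42)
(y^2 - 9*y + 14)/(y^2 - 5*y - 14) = (y - 2)/(y + 2)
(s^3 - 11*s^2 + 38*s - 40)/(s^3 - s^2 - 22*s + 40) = (s - 5)/(s + 5)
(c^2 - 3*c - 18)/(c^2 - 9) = (c - 6)/(c - 3)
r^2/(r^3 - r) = r/(r^2 - 1)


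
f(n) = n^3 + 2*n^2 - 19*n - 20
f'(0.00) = -19.00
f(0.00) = -20.00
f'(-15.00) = 596.00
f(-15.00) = -2660.00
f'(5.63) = 98.61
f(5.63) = 114.88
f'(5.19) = 82.57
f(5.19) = 75.06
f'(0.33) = -17.35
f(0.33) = -26.02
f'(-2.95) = -4.69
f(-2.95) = 27.78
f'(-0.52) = -20.27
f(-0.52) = -9.72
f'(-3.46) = 3.07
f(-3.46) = 28.26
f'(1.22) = -9.65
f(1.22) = -38.39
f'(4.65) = 64.47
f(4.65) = 35.44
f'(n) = 3*n^2 + 4*n - 19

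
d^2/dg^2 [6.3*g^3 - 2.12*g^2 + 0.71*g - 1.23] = 37.8*g - 4.24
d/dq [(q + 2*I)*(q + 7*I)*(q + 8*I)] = 3*q^2 + 34*I*q - 86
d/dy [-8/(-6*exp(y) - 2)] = -12*exp(y)/(3*exp(y) + 1)^2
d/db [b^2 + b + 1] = 2*b + 1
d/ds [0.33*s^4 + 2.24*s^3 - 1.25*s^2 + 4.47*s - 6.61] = 1.32*s^3 + 6.72*s^2 - 2.5*s + 4.47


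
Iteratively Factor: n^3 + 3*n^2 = (n)*(n^2 + 3*n) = n^2*(n + 3)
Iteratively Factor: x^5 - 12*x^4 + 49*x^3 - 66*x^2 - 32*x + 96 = (x - 3)*(x^4 - 9*x^3 + 22*x^2 - 32) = (x - 4)*(x - 3)*(x^3 - 5*x^2 + 2*x + 8) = (x - 4)*(x - 3)*(x - 2)*(x^2 - 3*x - 4) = (x - 4)*(x - 3)*(x - 2)*(x + 1)*(x - 4)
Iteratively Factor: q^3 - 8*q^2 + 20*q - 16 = (q - 2)*(q^2 - 6*q + 8) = (q - 2)^2*(q - 4)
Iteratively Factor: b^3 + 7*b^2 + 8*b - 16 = (b + 4)*(b^2 + 3*b - 4) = (b - 1)*(b + 4)*(b + 4)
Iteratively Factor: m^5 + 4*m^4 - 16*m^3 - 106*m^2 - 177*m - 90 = (m + 1)*(m^4 + 3*m^3 - 19*m^2 - 87*m - 90) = (m + 1)*(m + 2)*(m^3 + m^2 - 21*m - 45) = (m + 1)*(m + 2)*(m + 3)*(m^2 - 2*m - 15) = (m - 5)*(m + 1)*(m + 2)*(m + 3)*(m + 3)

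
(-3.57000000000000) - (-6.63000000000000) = 3.06000000000000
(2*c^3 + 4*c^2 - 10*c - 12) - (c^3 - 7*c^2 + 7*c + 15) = c^3 + 11*c^2 - 17*c - 27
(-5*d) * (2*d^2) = -10*d^3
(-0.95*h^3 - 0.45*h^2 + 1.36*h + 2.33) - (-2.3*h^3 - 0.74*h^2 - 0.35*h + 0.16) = 1.35*h^3 + 0.29*h^2 + 1.71*h + 2.17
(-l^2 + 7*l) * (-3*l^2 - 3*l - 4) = 3*l^4 - 18*l^3 - 17*l^2 - 28*l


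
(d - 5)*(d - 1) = d^2 - 6*d + 5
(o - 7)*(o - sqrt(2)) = o^2 - 7*o - sqrt(2)*o + 7*sqrt(2)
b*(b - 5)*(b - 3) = b^3 - 8*b^2 + 15*b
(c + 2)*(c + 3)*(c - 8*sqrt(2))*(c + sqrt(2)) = c^4 - 7*sqrt(2)*c^3 + 5*c^3 - 35*sqrt(2)*c^2 - 10*c^2 - 80*c - 42*sqrt(2)*c - 96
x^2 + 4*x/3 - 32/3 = (x - 8/3)*(x + 4)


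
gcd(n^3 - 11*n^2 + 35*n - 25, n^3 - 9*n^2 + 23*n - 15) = n^2 - 6*n + 5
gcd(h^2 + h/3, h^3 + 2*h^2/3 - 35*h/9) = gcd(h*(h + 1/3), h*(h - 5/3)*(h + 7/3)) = h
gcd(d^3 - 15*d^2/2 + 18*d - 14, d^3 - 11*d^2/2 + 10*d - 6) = d^2 - 4*d + 4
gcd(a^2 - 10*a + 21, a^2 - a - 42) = a - 7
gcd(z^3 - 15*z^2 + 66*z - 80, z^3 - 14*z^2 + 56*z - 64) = z^2 - 10*z + 16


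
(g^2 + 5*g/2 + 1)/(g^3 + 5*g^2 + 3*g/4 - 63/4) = 2*(2*g^2 + 5*g + 2)/(4*g^3 + 20*g^2 + 3*g - 63)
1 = 1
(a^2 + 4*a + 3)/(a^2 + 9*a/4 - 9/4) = 4*(a + 1)/(4*a - 3)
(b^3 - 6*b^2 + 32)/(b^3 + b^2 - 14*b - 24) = (b - 4)/(b + 3)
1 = 1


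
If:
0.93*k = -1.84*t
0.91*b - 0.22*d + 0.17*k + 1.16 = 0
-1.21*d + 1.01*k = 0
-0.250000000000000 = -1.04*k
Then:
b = -1.27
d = 0.20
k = 0.24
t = -0.12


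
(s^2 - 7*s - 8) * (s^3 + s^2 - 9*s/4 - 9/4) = s^5 - 6*s^4 - 69*s^3/4 + 11*s^2/2 + 135*s/4 + 18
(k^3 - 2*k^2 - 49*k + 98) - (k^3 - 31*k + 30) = -2*k^2 - 18*k + 68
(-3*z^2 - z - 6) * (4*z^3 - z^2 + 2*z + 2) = -12*z^5 - z^4 - 29*z^3 - 2*z^2 - 14*z - 12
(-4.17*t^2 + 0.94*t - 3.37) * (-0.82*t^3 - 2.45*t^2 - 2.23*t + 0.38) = 3.4194*t^5 + 9.4457*t^4 + 9.7595*t^3 + 4.5757*t^2 + 7.8723*t - 1.2806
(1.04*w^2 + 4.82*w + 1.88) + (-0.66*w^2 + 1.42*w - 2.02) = 0.38*w^2 + 6.24*w - 0.14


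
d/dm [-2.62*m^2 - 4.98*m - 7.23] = -5.24*m - 4.98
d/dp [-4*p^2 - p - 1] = -8*p - 1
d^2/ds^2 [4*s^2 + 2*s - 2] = 8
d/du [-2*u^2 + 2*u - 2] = 2 - 4*u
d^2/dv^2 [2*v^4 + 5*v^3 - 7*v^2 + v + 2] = 24*v^2 + 30*v - 14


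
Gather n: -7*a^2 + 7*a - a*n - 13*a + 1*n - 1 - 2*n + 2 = -7*a^2 - 6*a + n*(-a - 1) + 1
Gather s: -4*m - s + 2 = -4*m - s + 2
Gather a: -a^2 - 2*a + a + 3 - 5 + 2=-a^2 - a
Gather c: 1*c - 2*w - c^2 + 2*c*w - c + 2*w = -c^2 + 2*c*w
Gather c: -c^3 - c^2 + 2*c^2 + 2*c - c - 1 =-c^3 + c^2 + c - 1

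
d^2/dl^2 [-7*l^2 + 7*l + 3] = -14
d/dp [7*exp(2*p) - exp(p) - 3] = (14*exp(p) - 1)*exp(p)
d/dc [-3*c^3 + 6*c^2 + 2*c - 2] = -9*c^2 + 12*c + 2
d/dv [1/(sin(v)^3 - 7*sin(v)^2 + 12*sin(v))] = (-3*cos(v) + 14/tan(v) - 12*cos(v)/sin(v)^2)/((sin(v) - 4)^2*(sin(v) - 3)^2)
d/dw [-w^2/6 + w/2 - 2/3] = 1/2 - w/3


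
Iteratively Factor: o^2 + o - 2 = (o - 1)*(o + 2)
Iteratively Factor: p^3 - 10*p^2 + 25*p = (p - 5)*(p^2 - 5*p) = p*(p - 5)*(p - 5)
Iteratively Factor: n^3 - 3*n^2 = (n - 3)*(n^2) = n*(n - 3)*(n)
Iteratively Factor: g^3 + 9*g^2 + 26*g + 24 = (g + 2)*(g^2 + 7*g + 12) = (g + 2)*(g + 3)*(g + 4)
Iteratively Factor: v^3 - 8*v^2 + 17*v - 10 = (v - 5)*(v^2 - 3*v + 2) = (v - 5)*(v - 1)*(v - 2)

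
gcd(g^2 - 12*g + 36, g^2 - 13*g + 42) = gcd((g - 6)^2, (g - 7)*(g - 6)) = g - 6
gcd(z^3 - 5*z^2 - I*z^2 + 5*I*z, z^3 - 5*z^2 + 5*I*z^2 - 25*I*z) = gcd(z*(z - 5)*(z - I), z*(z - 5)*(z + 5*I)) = z^2 - 5*z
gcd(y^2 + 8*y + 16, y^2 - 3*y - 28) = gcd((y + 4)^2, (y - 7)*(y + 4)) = y + 4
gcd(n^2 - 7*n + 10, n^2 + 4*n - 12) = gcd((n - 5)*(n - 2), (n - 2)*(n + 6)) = n - 2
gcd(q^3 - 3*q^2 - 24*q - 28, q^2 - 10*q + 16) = 1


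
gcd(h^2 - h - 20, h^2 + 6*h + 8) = h + 4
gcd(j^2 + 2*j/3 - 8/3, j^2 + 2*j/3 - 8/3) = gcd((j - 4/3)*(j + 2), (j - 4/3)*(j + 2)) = j^2 + 2*j/3 - 8/3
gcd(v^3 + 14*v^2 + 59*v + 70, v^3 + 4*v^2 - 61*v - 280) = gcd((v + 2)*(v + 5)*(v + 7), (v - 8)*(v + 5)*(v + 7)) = v^2 + 12*v + 35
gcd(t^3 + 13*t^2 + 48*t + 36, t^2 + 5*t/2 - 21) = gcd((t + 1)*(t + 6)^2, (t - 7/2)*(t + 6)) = t + 6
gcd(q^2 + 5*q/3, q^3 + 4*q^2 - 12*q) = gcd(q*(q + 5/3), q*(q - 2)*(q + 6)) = q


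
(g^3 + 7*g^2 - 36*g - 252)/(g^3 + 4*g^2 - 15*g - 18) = (g^2 + g - 42)/(g^2 - 2*g - 3)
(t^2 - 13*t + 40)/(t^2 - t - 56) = (t - 5)/(t + 7)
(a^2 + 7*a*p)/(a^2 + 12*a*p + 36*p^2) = a*(a + 7*p)/(a^2 + 12*a*p + 36*p^2)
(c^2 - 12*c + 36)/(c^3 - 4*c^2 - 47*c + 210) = (c - 6)/(c^2 + 2*c - 35)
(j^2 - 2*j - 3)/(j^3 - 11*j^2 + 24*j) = (j + 1)/(j*(j - 8))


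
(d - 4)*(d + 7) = d^2 + 3*d - 28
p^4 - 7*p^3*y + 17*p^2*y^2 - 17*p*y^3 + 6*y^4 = (p - 3*y)*(p - 2*y)*(p - y)^2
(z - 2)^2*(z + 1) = z^3 - 3*z^2 + 4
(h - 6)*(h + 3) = h^2 - 3*h - 18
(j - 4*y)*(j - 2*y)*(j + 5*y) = j^3 - j^2*y - 22*j*y^2 + 40*y^3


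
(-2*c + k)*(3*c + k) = -6*c^2 + c*k + k^2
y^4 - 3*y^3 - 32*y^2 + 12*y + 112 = (y - 7)*(y - 2)*(y + 2)*(y + 4)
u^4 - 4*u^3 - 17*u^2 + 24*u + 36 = (u - 6)*(u - 2)*(u + 1)*(u + 3)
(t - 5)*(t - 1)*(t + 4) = t^3 - 2*t^2 - 19*t + 20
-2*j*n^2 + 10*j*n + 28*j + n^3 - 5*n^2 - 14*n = (-2*j + n)*(n - 7)*(n + 2)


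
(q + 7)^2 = q^2 + 14*q + 49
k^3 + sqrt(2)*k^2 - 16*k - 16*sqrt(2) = (k - 4)*(k + 4)*(k + sqrt(2))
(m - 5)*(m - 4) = m^2 - 9*m + 20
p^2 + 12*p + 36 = (p + 6)^2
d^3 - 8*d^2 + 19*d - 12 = (d - 4)*(d - 3)*(d - 1)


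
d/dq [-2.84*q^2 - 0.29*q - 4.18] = -5.68*q - 0.29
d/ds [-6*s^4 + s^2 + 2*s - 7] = -24*s^3 + 2*s + 2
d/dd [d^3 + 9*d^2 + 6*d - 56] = 3*d^2 + 18*d + 6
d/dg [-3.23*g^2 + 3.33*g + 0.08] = 3.33 - 6.46*g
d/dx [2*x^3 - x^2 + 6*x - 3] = 6*x^2 - 2*x + 6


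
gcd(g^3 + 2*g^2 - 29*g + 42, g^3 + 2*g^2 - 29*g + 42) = g^3 + 2*g^2 - 29*g + 42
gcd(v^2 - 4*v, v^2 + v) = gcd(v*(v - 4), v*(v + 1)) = v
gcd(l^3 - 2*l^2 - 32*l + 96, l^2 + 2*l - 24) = l^2 + 2*l - 24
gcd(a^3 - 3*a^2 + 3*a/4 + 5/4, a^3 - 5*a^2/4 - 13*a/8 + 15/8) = a - 1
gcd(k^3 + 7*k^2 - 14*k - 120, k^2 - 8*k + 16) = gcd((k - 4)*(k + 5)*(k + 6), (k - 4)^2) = k - 4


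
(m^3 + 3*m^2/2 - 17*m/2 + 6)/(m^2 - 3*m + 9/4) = 2*(m^2 + 3*m - 4)/(2*m - 3)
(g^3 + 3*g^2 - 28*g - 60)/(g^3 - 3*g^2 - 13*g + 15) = (g^2 + 8*g + 12)/(g^2 + 2*g - 3)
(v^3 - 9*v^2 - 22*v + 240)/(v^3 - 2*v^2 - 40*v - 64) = (v^2 - v - 30)/(v^2 + 6*v + 8)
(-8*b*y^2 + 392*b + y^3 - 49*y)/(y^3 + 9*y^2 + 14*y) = (-8*b*y + 56*b + y^2 - 7*y)/(y*(y + 2))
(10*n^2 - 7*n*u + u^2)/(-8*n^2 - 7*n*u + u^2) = (-10*n^2 + 7*n*u - u^2)/(8*n^2 + 7*n*u - u^2)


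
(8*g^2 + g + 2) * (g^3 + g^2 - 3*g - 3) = 8*g^5 + 9*g^4 - 21*g^3 - 25*g^2 - 9*g - 6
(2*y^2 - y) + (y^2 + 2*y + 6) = 3*y^2 + y + 6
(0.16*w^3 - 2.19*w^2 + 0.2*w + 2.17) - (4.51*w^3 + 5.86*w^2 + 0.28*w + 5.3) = -4.35*w^3 - 8.05*w^2 - 0.08*w - 3.13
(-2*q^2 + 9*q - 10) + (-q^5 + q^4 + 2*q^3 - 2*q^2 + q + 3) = -q^5 + q^4 + 2*q^3 - 4*q^2 + 10*q - 7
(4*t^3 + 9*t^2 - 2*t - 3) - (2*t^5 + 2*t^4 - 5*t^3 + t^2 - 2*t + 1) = -2*t^5 - 2*t^4 + 9*t^3 + 8*t^2 - 4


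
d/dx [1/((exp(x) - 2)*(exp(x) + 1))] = (1 - 2*exp(x))*exp(x)/(exp(4*x) - 2*exp(3*x) - 3*exp(2*x) + 4*exp(x) + 4)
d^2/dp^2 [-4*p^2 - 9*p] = -8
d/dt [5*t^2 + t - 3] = 10*t + 1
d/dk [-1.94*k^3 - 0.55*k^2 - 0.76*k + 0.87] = -5.82*k^2 - 1.1*k - 0.76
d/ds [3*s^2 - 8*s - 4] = 6*s - 8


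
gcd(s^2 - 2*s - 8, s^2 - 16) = s - 4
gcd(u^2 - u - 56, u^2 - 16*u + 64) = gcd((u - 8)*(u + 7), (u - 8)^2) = u - 8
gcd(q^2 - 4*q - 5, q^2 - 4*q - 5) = q^2 - 4*q - 5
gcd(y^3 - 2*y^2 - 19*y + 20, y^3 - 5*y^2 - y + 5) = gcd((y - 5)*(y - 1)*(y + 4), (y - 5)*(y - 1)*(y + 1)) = y^2 - 6*y + 5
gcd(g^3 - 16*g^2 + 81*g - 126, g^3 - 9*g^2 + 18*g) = g^2 - 9*g + 18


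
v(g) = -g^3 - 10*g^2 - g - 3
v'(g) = -3*g^2 - 20*g - 1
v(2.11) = -59.02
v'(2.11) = -56.56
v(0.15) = -3.38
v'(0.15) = -4.07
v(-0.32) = -3.67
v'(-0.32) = 5.09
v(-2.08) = -35.19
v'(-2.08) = 27.62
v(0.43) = -5.36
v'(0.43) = -10.15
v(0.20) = -3.61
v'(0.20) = -5.12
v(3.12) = -133.84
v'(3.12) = -92.60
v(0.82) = -11.10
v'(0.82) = -19.42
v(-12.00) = 297.00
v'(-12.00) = -193.00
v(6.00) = -585.00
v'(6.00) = -229.00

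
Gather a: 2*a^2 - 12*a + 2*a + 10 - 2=2*a^2 - 10*a + 8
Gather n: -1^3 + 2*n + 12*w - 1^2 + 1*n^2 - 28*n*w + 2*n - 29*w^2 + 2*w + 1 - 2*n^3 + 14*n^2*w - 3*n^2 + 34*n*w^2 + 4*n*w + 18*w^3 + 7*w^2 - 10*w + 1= -2*n^3 + n^2*(14*w - 2) + n*(34*w^2 - 24*w + 4) + 18*w^3 - 22*w^2 + 4*w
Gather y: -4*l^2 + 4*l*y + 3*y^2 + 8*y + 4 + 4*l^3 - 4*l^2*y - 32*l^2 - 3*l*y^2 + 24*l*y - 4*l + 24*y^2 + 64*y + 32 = 4*l^3 - 36*l^2 - 4*l + y^2*(27 - 3*l) + y*(-4*l^2 + 28*l + 72) + 36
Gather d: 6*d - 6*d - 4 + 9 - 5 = 0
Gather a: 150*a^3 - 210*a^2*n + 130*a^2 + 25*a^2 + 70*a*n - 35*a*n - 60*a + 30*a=150*a^3 + a^2*(155 - 210*n) + a*(35*n - 30)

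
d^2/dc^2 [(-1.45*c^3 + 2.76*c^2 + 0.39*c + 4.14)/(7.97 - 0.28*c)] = (0.22736*c^3 - 19.41492*c^2 + 552.63183*c - 353.025168)/(0.021952*c^3 - 1.874544*c^2 + 53.357556*c - 506.261573)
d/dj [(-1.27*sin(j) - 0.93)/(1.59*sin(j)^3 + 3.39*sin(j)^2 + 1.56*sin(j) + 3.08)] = (4.0386*sin(j)^3 + 8.7414*sin(j)^2 + 6.3054*sin(j) - 2.4608)*cos(j)/(2.5281*sin(j)^6 + 10.7802*sin(j)^5 + 16.4529*sin(j)^4 + 20.3712*sin(j)^3 + 23.316*sin(j)^2 + 9.6096*sin(j) + 9.4864)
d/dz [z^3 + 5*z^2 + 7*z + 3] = 3*z^2 + 10*z + 7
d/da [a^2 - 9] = 2*a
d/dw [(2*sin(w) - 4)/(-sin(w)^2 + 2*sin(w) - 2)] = 2*(sin(w)^2 - 4*sin(w) + 2)*cos(w)/(sin(w)^2 - 2*sin(w) + 2)^2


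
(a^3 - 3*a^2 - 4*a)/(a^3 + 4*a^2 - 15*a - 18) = a*(a - 4)/(a^2 + 3*a - 18)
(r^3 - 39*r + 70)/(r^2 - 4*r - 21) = (-r^3 + 39*r - 70)/(-r^2 + 4*r + 21)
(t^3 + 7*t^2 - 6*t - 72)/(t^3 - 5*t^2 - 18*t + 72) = (t + 6)/(t - 6)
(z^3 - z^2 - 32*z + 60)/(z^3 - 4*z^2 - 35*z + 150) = (z - 2)/(z - 5)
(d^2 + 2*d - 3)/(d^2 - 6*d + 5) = (d + 3)/(d - 5)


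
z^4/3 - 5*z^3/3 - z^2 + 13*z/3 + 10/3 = (z/3 + 1/3)*(z - 5)*(z - 2)*(z + 1)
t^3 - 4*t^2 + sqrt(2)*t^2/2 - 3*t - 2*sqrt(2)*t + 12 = (t - 4)*(t - sqrt(2))*(t + 3*sqrt(2)/2)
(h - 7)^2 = h^2 - 14*h + 49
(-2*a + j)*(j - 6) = -2*a*j + 12*a + j^2 - 6*j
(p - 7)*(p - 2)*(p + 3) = p^3 - 6*p^2 - 13*p + 42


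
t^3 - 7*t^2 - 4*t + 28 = (t - 7)*(t - 2)*(t + 2)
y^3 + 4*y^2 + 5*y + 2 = (y + 1)^2*(y + 2)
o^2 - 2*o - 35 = (o - 7)*(o + 5)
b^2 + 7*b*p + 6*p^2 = (b + p)*(b + 6*p)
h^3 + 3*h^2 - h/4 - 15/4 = (h - 1)*(h + 3/2)*(h + 5/2)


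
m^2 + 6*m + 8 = (m + 2)*(m + 4)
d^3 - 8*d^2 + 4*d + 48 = (d - 6)*(d - 4)*(d + 2)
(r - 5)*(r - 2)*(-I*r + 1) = -I*r^3 + r^2 + 7*I*r^2 - 7*r - 10*I*r + 10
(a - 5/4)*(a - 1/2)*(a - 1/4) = a^3 - 2*a^2 + 17*a/16 - 5/32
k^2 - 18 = (k - 3*sqrt(2))*(k + 3*sqrt(2))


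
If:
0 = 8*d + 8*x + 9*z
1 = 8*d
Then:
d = 1/8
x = -9*z/8 - 1/8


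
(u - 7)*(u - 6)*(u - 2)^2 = u^4 - 17*u^3 + 98*u^2 - 220*u + 168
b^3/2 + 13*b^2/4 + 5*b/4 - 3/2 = (b/2 + 1/2)*(b - 1/2)*(b + 6)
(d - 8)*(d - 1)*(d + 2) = d^3 - 7*d^2 - 10*d + 16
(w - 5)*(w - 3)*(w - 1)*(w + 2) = w^4 - 7*w^3 + 5*w^2 + 31*w - 30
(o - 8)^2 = o^2 - 16*o + 64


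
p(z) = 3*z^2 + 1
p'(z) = 6*z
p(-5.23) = 83.06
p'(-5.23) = -31.38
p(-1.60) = 8.68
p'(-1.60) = -9.60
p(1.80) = 10.72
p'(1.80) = 10.80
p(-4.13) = 52.17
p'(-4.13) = -24.78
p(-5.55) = 93.41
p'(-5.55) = -33.30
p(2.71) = 23.03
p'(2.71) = 16.26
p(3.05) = 28.91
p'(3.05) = 18.30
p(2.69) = 22.71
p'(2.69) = 16.14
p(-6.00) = 109.00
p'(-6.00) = -36.00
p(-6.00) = 109.00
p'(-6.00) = -36.00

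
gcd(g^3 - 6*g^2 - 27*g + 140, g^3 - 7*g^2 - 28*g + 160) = g^2 + g - 20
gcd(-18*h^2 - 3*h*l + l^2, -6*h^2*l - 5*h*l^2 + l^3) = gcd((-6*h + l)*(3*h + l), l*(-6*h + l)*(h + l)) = 6*h - l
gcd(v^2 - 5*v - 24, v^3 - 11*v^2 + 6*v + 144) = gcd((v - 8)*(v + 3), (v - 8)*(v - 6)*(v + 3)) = v^2 - 5*v - 24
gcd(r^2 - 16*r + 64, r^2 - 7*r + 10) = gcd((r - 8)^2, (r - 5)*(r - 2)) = 1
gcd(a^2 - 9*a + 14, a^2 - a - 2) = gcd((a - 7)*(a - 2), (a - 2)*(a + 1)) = a - 2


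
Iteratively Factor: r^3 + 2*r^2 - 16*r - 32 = (r + 2)*(r^2 - 16) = (r - 4)*(r + 2)*(r + 4)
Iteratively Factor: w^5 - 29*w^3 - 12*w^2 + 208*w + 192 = (w + 1)*(w^4 - w^3 - 28*w^2 + 16*w + 192) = (w + 1)*(w + 4)*(w^3 - 5*w^2 - 8*w + 48) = (w - 4)*(w + 1)*(w + 4)*(w^2 - w - 12) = (w - 4)^2*(w + 1)*(w + 4)*(w + 3)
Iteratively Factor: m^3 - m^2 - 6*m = (m - 3)*(m^2 + 2*m) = m*(m - 3)*(m + 2)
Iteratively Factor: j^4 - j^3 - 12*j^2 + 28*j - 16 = (j - 2)*(j^3 + j^2 - 10*j + 8) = (j - 2)^2*(j^2 + 3*j - 4) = (j - 2)^2*(j + 4)*(j - 1)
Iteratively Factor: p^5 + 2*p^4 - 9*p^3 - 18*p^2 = (p - 3)*(p^4 + 5*p^3 + 6*p^2) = (p - 3)*(p + 2)*(p^3 + 3*p^2) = (p - 3)*(p + 2)*(p + 3)*(p^2) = p*(p - 3)*(p + 2)*(p + 3)*(p)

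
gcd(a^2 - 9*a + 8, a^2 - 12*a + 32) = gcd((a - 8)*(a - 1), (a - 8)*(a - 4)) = a - 8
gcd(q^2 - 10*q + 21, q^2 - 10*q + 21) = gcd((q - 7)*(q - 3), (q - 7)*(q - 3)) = q^2 - 10*q + 21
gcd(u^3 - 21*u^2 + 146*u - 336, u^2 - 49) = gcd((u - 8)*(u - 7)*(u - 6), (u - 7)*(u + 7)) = u - 7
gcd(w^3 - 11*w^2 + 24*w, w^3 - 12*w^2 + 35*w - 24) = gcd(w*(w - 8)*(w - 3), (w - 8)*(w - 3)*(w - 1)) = w^2 - 11*w + 24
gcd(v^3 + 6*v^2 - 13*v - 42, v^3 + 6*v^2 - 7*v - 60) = v - 3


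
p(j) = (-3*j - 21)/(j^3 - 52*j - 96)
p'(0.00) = -0.09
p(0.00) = 0.22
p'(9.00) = 0.32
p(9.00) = -0.29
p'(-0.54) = -0.17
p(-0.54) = 0.28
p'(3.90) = 0.01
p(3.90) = 0.14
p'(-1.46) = -1.28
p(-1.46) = 0.72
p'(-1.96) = -234.37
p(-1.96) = 9.39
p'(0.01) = -0.09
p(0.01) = 0.22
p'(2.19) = -0.01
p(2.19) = 0.14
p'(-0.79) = -0.25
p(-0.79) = 0.34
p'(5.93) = 0.07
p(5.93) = 0.20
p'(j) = (52 - 3*j^2)*(-3*j - 21)/(j^3 - 52*j - 96)^2 - 3/(j^3 - 52*j - 96)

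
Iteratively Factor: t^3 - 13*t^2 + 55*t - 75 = (t - 5)*(t^2 - 8*t + 15) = (t - 5)*(t - 3)*(t - 5)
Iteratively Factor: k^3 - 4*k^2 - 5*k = (k + 1)*(k^2 - 5*k) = (k - 5)*(k + 1)*(k)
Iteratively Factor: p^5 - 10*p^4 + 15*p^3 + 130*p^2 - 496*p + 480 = (p - 5)*(p^4 - 5*p^3 - 10*p^2 + 80*p - 96) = (p - 5)*(p - 2)*(p^3 - 3*p^2 - 16*p + 48) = (p - 5)*(p - 3)*(p - 2)*(p^2 - 16) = (p - 5)*(p - 3)*(p - 2)*(p + 4)*(p - 4)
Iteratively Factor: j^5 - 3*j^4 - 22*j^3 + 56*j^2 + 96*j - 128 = (j - 1)*(j^4 - 2*j^3 - 24*j^2 + 32*j + 128) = (j - 1)*(j + 2)*(j^3 - 4*j^2 - 16*j + 64) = (j - 1)*(j + 2)*(j + 4)*(j^2 - 8*j + 16) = (j - 4)*(j - 1)*(j + 2)*(j + 4)*(j - 4)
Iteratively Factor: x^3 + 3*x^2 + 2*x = (x)*(x^2 + 3*x + 2) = x*(x + 1)*(x + 2)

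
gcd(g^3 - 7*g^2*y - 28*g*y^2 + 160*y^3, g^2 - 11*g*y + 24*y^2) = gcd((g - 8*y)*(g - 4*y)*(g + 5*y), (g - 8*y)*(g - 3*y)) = -g + 8*y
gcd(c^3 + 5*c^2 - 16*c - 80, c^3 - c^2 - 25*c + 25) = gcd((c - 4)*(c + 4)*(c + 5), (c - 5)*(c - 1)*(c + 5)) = c + 5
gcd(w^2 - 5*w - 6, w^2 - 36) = w - 6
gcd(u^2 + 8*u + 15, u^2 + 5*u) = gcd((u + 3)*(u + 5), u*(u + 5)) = u + 5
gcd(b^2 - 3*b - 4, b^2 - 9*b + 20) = b - 4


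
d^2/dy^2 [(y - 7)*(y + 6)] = 2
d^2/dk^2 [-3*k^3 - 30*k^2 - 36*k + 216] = -18*k - 60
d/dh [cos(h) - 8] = -sin(h)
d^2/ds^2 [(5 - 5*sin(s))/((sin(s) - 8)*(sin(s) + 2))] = 5*(sin(s)^5 + 2*sin(s)^4 + 112*sin(s)^3 - 190*sin(s)^2 + 220*sin(s) + 296)/((sin(s) - 8)^3*(sin(s) + 2)^3)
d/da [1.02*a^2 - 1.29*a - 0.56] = 2.04*a - 1.29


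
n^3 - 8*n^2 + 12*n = n*(n - 6)*(n - 2)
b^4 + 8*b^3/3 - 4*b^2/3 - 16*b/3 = b*(b - 4/3)*(b + 2)^2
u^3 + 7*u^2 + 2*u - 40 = (u - 2)*(u + 4)*(u + 5)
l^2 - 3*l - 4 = (l - 4)*(l + 1)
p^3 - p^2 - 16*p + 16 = (p - 4)*(p - 1)*(p + 4)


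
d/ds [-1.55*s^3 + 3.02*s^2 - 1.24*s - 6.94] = -4.65*s^2 + 6.04*s - 1.24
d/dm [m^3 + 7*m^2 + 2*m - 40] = 3*m^2 + 14*m + 2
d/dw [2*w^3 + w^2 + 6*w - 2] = 6*w^2 + 2*w + 6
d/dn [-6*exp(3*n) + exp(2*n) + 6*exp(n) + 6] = 2*(-9*exp(2*n) + exp(n) + 3)*exp(n)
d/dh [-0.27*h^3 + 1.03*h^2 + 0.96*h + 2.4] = -0.81*h^2 + 2.06*h + 0.96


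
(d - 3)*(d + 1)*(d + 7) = d^3 + 5*d^2 - 17*d - 21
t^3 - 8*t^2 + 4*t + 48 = (t - 6)*(t - 4)*(t + 2)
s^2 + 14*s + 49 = (s + 7)^2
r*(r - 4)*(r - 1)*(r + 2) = r^4 - 3*r^3 - 6*r^2 + 8*r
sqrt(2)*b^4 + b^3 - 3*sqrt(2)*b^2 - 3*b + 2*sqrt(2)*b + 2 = (b - 1)^2*(b + 2)*(sqrt(2)*b + 1)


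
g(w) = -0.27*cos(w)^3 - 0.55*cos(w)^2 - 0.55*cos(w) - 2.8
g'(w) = 0.81*sin(w)*cos(w)^2 + 1.1*sin(w)*cos(w) + 0.55*sin(w)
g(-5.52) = -3.59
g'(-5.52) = 1.22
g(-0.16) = -4.14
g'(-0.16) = -0.39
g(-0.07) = -4.16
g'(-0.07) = -0.17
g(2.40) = -2.59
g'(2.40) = 0.12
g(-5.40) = -3.44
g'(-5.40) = 1.22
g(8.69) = -2.58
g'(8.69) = 0.12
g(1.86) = -2.68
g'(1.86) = 0.29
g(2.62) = -2.56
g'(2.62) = 0.10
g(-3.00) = -2.53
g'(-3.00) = -0.04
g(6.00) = -4.07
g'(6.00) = -0.66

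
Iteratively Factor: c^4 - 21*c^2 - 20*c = (c)*(c^3 - 21*c - 20) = c*(c - 5)*(c^2 + 5*c + 4) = c*(c - 5)*(c + 4)*(c + 1)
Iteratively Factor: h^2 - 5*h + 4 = (h - 1)*(h - 4)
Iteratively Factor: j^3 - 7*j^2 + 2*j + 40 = (j - 4)*(j^2 - 3*j - 10) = (j - 5)*(j - 4)*(j + 2)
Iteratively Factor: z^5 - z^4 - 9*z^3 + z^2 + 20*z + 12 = (z + 2)*(z^4 - 3*z^3 - 3*z^2 + 7*z + 6) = (z - 3)*(z + 2)*(z^3 - 3*z - 2) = (z - 3)*(z - 2)*(z + 2)*(z^2 + 2*z + 1) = (z - 3)*(z - 2)*(z + 1)*(z + 2)*(z + 1)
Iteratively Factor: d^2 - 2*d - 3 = (d + 1)*(d - 3)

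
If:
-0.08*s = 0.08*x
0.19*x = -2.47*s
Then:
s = 0.00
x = 0.00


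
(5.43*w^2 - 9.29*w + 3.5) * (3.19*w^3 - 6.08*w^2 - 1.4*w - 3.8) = 17.3217*w^5 - 62.6495*w^4 + 60.0462*w^3 - 28.908*w^2 + 30.402*w - 13.3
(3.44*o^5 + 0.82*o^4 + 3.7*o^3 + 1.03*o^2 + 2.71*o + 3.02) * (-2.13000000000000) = -7.3272*o^5 - 1.7466*o^4 - 7.881*o^3 - 2.1939*o^2 - 5.7723*o - 6.4326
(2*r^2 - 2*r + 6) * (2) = 4*r^2 - 4*r + 12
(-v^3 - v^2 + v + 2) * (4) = -4*v^3 - 4*v^2 + 4*v + 8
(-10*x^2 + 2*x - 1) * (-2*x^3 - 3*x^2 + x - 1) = 20*x^5 + 26*x^4 - 14*x^3 + 15*x^2 - 3*x + 1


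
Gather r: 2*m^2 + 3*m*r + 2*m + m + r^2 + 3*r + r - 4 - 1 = 2*m^2 + 3*m + r^2 + r*(3*m + 4) - 5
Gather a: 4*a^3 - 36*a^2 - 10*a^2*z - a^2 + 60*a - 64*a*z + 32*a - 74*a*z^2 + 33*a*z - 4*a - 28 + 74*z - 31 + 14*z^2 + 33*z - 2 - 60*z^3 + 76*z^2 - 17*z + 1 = 4*a^3 + a^2*(-10*z - 37) + a*(-74*z^2 - 31*z + 88) - 60*z^3 + 90*z^2 + 90*z - 60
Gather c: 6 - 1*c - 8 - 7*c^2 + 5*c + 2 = -7*c^2 + 4*c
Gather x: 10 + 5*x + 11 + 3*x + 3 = 8*x + 24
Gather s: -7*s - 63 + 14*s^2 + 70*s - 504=14*s^2 + 63*s - 567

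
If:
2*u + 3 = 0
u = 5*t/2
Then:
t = -3/5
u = -3/2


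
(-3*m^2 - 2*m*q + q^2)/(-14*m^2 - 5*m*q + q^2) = (3*m^2 + 2*m*q - q^2)/(14*m^2 + 5*m*q - q^2)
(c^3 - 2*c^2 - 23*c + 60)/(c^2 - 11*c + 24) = (c^2 + c - 20)/(c - 8)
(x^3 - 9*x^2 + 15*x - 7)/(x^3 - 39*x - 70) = (x^2 - 2*x + 1)/(x^2 + 7*x + 10)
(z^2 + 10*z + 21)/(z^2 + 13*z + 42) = (z + 3)/(z + 6)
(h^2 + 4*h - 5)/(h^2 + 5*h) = (h - 1)/h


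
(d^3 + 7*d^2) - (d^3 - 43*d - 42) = 7*d^2 + 43*d + 42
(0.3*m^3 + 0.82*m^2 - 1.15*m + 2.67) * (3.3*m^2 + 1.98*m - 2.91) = 0.99*m^5 + 3.3*m^4 - 3.0444*m^3 + 4.1478*m^2 + 8.6331*m - 7.7697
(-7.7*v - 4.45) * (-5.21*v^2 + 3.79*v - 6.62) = 40.117*v^3 - 5.9985*v^2 + 34.1085*v + 29.459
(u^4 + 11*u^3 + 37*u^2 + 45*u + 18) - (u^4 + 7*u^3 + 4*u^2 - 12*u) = 4*u^3 + 33*u^2 + 57*u + 18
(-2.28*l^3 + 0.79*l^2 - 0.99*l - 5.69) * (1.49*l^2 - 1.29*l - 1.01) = -3.3972*l^5 + 4.1183*l^4 - 0.1914*l^3 - 7.9989*l^2 + 8.34*l + 5.7469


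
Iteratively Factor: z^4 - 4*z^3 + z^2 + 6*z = (z - 2)*(z^3 - 2*z^2 - 3*z) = (z - 2)*(z + 1)*(z^2 - 3*z) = z*(z - 2)*(z + 1)*(z - 3)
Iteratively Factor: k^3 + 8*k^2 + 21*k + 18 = (k + 3)*(k^2 + 5*k + 6) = (k + 2)*(k + 3)*(k + 3)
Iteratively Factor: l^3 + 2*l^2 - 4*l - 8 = (l + 2)*(l^2 - 4) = (l + 2)^2*(l - 2)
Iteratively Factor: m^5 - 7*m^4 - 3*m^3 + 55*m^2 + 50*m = (m + 2)*(m^4 - 9*m^3 + 15*m^2 + 25*m) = (m + 1)*(m + 2)*(m^3 - 10*m^2 + 25*m) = (m - 5)*(m + 1)*(m + 2)*(m^2 - 5*m) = m*(m - 5)*(m + 1)*(m + 2)*(m - 5)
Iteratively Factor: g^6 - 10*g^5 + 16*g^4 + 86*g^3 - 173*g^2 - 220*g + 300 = (g - 1)*(g^5 - 9*g^4 + 7*g^3 + 93*g^2 - 80*g - 300) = (g - 1)*(g + 2)*(g^4 - 11*g^3 + 29*g^2 + 35*g - 150) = (g - 5)*(g - 1)*(g + 2)*(g^3 - 6*g^2 - g + 30) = (g - 5)^2*(g - 1)*(g + 2)*(g^2 - g - 6) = (g - 5)^2*(g - 1)*(g + 2)^2*(g - 3)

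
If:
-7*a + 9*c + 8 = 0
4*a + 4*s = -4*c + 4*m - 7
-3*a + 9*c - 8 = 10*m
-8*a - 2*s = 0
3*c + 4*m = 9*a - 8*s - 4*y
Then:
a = 443/472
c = -75/472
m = -289/236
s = -443/118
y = 5175/472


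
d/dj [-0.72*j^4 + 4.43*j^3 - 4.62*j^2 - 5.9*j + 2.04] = -2.88*j^3 + 13.29*j^2 - 9.24*j - 5.9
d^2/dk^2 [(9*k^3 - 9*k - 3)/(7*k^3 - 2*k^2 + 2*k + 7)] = 6*(42*k^6 - 567*k^5 - 1050*k^4 + 196*k^3 + 954*k^2 + 474*k + 24)/(343*k^9 - 294*k^8 + 378*k^7 + 853*k^6 - 480*k^5 + 648*k^4 + 869*k^3 - 210*k^2 + 294*k + 343)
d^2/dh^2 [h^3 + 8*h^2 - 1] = 6*h + 16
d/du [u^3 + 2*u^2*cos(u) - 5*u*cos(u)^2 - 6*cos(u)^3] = -2*u^2*sin(u) + 3*u^2 + 5*u*sin(2*u) + 4*u*cos(u) + 18*sin(u)*cos(u)^2 - 5*cos(u)^2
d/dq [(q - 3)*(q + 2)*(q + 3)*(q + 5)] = 4*q^3 + 21*q^2 + 2*q - 63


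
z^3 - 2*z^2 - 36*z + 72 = (z - 6)*(z - 2)*(z + 6)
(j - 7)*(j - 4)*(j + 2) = j^3 - 9*j^2 + 6*j + 56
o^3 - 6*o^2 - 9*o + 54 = (o - 6)*(o - 3)*(o + 3)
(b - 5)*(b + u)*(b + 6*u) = b^3 + 7*b^2*u - 5*b^2 + 6*b*u^2 - 35*b*u - 30*u^2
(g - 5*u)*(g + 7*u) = g^2 + 2*g*u - 35*u^2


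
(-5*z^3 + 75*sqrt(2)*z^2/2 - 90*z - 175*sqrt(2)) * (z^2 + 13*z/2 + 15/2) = -5*z^5 - 65*z^4/2 + 75*sqrt(2)*z^4/2 - 255*z^3/2 + 975*sqrt(2)*z^3/4 - 585*z^2 + 425*sqrt(2)*z^2/4 - 2275*sqrt(2)*z/2 - 675*z - 2625*sqrt(2)/2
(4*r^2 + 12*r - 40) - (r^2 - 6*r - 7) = 3*r^2 + 18*r - 33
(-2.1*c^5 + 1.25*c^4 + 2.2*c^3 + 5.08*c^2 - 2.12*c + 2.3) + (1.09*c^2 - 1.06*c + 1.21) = -2.1*c^5 + 1.25*c^4 + 2.2*c^3 + 6.17*c^2 - 3.18*c + 3.51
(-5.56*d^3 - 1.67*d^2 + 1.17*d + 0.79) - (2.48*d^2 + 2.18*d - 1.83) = -5.56*d^3 - 4.15*d^2 - 1.01*d + 2.62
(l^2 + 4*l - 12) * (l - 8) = l^3 - 4*l^2 - 44*l + 96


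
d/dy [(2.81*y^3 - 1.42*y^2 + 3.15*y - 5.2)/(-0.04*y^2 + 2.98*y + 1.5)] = (-0.1124*y^4 + 16.7476*y^3 + 8.5394*y^2 - 4.676*y + 20.221)/(0.0016*y^4 - 0.2384*y^3 + 8.7604*y^2 + 8.94*y + 2.25)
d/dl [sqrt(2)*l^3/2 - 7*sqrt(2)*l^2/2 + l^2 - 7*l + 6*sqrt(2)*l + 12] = 3*sqrt(2)*l^2/2 - 7*sqrt(2)*l + 2*l - 7 + 6*sqrt(2)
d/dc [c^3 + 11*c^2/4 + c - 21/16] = 3*c^2 + 11*c/2 + 1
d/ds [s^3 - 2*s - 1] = 3*s^2 - 2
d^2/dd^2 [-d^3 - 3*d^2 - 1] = -6*d - 6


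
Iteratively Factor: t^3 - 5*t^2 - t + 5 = (t - 5)*(t^2 - 1) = (t - 5)*(t - 1)*(t + 1)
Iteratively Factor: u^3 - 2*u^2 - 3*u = (u + 1)*(u^2 - 3*u) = u*(u + 1)*(u - 3)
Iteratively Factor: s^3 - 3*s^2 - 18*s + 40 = (s - 5)*(s^2 + 2*s - 8) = (s - 5)*(s + 4)*(s - 2)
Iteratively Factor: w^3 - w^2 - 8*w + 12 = (w - 2)*(w^2 + w - 6) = (w - 2)*(w + 3)*(w - 2)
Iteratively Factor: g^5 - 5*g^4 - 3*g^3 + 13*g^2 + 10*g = (g)*(g^4 - 5*g^3 - 3*g^2 + 13*g + 10) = g*(g - 2)*(g^3 - 3*g^2 - 9*g - 5) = g*(g - 2)*(g + 1)*(g^2 - 4*g - 5) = g*(g - 2)*(g + 1)^2*(g - 5)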